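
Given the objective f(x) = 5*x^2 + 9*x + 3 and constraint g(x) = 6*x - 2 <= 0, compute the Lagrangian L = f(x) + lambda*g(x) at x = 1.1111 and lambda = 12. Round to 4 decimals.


Step 1: Evaluate f(x).
f(1.1111) = 5*1.1111^2 + 9*1.1111 + 3 = 19.1726
Step 2: Evaluate g(x).
g(1.1111) = 6*1.1111 - 2 = 4.6666
Step 3: Compute Lagrangian.
L = 19.1726 + 12*4.6666 = 75.1718


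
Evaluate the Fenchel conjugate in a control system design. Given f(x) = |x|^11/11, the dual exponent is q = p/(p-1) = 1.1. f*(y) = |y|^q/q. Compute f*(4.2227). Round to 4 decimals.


The conjugate exponent q satisfies 1/p + 1/q = 1.
p = 11, so q = 11/(11 - 1) = 1.1
|y|^q = 4.2227^1.1 = 4.877
f*(4.2227) = 4.877 / 1.1 = 4.4336


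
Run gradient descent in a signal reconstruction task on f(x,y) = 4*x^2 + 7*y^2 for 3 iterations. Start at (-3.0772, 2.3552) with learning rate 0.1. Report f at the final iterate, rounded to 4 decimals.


Gradient descent on f(x,y) = 4*x^2 + 7*y^2.
Starting point: (-3.0772, 2.3552), alpha = 0.1
Step 1: grad_x = 2*4*-3.0772 = -24.6176, grad_y = 2*7*2.3552 = 32.9728
  x_1 = -3.0772 - 0.1*-24.6176 = -0.6154
  y_1 = 2.3552 - 0.1*32.9728 = -0.9421
Step 2: grad_x = 2*4*-0.6154 = -4.9235, grad_y = 2*7*-0.9421 = -13.1891
  x_2 = -0.6154 - 0.1*-4.9235 = -0.1231
  y_2 = -0.9421 - 0.1*-13.1891 = 0.3768
Step 3: grad_x = 2*4*-0.1231 = -0.9847, grad_y = 2*7*0.3768 = 5.2756
  x_3 = -0.1231 - 0.1*-0.9847 = -0.0246
  y_3 = 0.3768 - 0.1*5.2756 = -0.1507
f(-0.0246, -0.1507) = 4*(-0.0246)^2 + 7*(-0.1507)^2 = 0.1615


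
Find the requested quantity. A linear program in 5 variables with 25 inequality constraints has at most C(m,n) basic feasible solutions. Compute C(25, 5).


Each vertex corresponds to some choice of n active constraints out of m, so the number of vertices is at most C(m, n) = m! / (n!(m-n)!).
m = 25, n = 5
Numerator: 25 * 24 * 23 * 22 * 21
Denominator: 5! = 120
C(25, 5) = 53130


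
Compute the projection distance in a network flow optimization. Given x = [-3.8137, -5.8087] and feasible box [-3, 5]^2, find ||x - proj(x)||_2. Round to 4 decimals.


Project each component onto [-3, 5].
clip(-3.8137) = -3.0, clip(-5.8087) = -3.0
Projection = [-3.0, -3.0]
Squared diffs: [0.6621, 7.8888]
Distance = sqrt(8.5509) = 2.9242


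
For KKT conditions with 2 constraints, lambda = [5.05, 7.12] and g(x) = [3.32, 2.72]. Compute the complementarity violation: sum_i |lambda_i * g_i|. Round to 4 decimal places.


KKT complementary slackness check:
lambda_1 * g_1 = 5.05 * 3.32 = 16.766
lambda_2 * g_2 = 7.12 * 2.72 = 19.3664
Total violation = 16.766 + 19.3664 = 36.1324


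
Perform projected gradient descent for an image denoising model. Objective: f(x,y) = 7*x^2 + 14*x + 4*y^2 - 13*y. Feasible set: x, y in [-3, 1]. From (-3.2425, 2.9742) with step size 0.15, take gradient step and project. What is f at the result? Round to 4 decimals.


Step 1: Compute gradient at (-3.2425, 2.9742).
grad_x = 2*7*-3.2425 + 14 = -31.395
grad_y = 2*4*2.9742 - 13 = 10.7936
Step 2: Gradient step.
x_raw = -3.2425 - 0.15*-31.395 = 1.4668
y_raw = 2.9742 - 0.15*10.7936 = 1.3552
Step 3: Project onto [-3, 1].
x_proj = clip(1.4668) = 1.0
y_proj = clip(1.3552) = 1.0
Step 4: Evaluate f.
f(1.0, 1.0) = 12.0


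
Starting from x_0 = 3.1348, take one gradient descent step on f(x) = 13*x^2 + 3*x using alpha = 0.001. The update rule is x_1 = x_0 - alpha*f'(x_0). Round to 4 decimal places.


We compute the gradient at x_0 and apply the update.
f'(x) = 26*x + 3
f'(3.1348) = 26*3.1348 + 3 = 84.5048
x_1 = 3.1348 - 0.001*84.5048 = 3.0503


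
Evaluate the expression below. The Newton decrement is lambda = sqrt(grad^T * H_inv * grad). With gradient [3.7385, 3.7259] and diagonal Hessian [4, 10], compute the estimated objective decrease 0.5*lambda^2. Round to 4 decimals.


Step 1: H is diagonal, so H^(-1) * g = [0.9346, 0.3726].
Step 2: g^T H^(-1) g = sum_i g_i^2 / H_ii
  = (3.7385)^2/4 + (3.7259)^2/10
  = 3.4941 + 1.3882 = 4.8823
Step 3: Objective decrease = 0.5 * g^T H^(-1) g = 2.4412


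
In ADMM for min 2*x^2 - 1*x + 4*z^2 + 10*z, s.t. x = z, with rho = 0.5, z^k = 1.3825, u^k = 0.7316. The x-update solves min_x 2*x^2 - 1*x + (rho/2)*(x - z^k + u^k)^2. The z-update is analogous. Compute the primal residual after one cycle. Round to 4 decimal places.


ADMM iteration with rho = 0.5, z^k = 1.3825, u^k = 0.7316
Step 1: x-update.
Minimize 2*x^2 - 1*x + (0.5/2)*(x - 1.3825 + 0.7316)^2
FOC: (2*2 + 0.5)*x = 1 + 0.5*(1.3825 - 0.7316)
x^{k+1} = 0.2945
Step 2: z-update.
Minimize 4*z^2 + 10*z + (0.5/2)*(0.2945 - z + 0.7316)^2
FOC: (2*4 + 0.5)*z = -10 + 0.5*(0.2945 + 0.7316)
z^{k+1} = -1.1161
Step 3: u-update.
u^{k+1} = 0.7316 + 0.2945 + 1.1161 = 2.1423
Step 4: Primal residual = |0.2945 + 1.1161| = 1.4107


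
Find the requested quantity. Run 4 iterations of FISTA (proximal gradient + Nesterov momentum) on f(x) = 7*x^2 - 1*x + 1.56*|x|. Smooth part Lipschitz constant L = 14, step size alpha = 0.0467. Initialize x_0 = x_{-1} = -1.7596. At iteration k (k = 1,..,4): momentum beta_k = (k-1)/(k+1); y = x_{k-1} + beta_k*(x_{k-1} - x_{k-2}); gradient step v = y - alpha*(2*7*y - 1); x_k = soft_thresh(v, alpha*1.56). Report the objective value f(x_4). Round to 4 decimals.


FISTA on f(x) = 7*x^2 - 1*x + 1.56*|x|
L = 14, alpha = 0.0467
Iteration 1: beta = 0.0, y = -1.7596 + 0.0*(-1.7596 + 1.7596) = -1.7596
  grad(y) = -25.6344, v = y - alpha*grad = -0.5625
  prox(v) = soft_thresh(-0.5625, 0.0729) = -0.4896
Iteration 2: beta = 0.3333, y = -0.4896 + 0.3333*(-0.4896 + 1.7596) = -0.0663
  grad(y) = -1.9281, v = y - alpha*grad = 0.0237
  prox(v) = soft_thresh(0.0237, 0.0729) = 0.0
Iteration 3: beta = 0.5, y = 0.0 + 0.5*(0.0 + 0.4896) = 0.2448
  grad(y) = 2.4274, v = y - alpha*grad = 0.1315
  prox(v) = soft_thresh(0.1315, 0.0729) = 0.0586
Iteration 4: beta = 0.6, y = 0.0586 + 0.6*(0.0586 - 0.0) = 0.0938
  grad(y) = 0.3127, v = y - alpha*grad = 0.0792
  prox(v) = soft_thresh(0.0792, 0.0729) = 0.0063
f(x_4) = 7*0.0063^2 - 1*0.0063 + 1.56*|0.0063| = 0.0038


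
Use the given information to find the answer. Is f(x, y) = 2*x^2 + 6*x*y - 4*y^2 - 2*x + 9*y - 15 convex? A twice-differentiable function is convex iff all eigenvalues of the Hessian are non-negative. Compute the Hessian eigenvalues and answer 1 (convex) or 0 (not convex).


The Hessian of f(x,y) = 2*x^2 + 6*x*y - 4*y^2 - 2*x + 9*y - 15 is:
H = [[4, 6], [6, -8]]
Trace = 4 - 8 = -4
Determinant = 4*-8 - (6)^2 = -68
Discriminant = (-4)^2 - 4*-68 = 288.0
Eigenvalues: lambda_1 = -10.4853, lambda_2 = 6.4853
The function is not convex.

0


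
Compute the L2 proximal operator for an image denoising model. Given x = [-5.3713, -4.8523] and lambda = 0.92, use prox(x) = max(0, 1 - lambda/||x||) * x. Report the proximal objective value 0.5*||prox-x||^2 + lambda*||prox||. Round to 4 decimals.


Step 1: Compute ||x||.
||x|| = 7.2385
Step 2: Compute scaling factor.
scale = max(0, 1 - 0.92/7.2385) = 0.8729
Step 3: prox(x) = [-4.6886, -4.2356]
||prox(x)|| = 6.3185
Step 4: Proximal objective.
0.5*||prox-x||^2 = 0.4232
lambda*||prox|| = 5.813
Total = 6.2362


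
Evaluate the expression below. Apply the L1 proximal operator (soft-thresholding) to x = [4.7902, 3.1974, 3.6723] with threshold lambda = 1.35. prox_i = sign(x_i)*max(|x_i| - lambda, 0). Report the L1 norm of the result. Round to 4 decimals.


Soft-thresholding with lambda = 1.35:
prox(4.7902) = sign(4.7902)*max(|4.7902| - 1.35, 0) = 3.4402
prox(3.1974) = sign(3.1974)*max(|3.1974| - 1.35, 0) = 1.8474
prox(3.6723) = sign(3.6723)*max(|3.6723| - 1.35, 0) = 2.3223
prox(x) = [3.4402, 1.8474, 2.3223]
||prox(x)||_1 = 3.4402 + 1.8474 + 2.3223 = 7.6099


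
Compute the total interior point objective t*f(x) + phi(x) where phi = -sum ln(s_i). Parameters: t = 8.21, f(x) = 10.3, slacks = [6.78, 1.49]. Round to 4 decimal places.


Step 1: Compute log-barrier.
ln values: [1.914, 0.3988]
phi = -(1.914 + 0.3988) = -2.3128
Step 2: Compute augmented objective.
t*f(x) = 8.21*10.3 = 84.563
Total = 84.563 - 2.3128 = 82.2502


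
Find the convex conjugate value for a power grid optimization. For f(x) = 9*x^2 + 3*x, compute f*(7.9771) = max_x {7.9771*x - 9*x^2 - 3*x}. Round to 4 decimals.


f*(y) = sup_x {y*x - a*x^2 - b*x} = sup_x {(y-b)*x - a*x^2}
FOC: (y - b) - 2a*x = 0 => x* = (y - b)/(2a)
x* = (7.9771 - 3)/(2*9) = 0.2765
f*(7.9771) = (y-b)^2/(4a) = (7.9771 - 3)^2/(4*9)
= 24.7715/36 = 0.6881


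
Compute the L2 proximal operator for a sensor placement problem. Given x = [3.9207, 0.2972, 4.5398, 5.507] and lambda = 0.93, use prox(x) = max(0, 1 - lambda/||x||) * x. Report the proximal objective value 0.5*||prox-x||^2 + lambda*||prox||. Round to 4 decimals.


Step 1: Compute ||x||.
||x|| = 8.1484
Step 2: Compute scaling factor.
scale = max(0, 1 - 0.93/8.1484) = 0.8859
Step 3: prox(x) = [3.4732, 0.2633, 4.0217, 4.8785]
||prox(x)|| = 7.2184
Step 4: Proximal objective.
0.5*||prox-x||^2 = 0.4325
lambda*||prox|| = 6.7131
Total = 7.1456


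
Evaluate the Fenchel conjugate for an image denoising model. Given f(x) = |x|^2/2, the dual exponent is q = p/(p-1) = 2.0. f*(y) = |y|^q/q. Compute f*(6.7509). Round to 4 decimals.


The conjugate exponent q satisfies 1/p + 1/q = 1.
p = 2, so q = 2/(2 - 1) = 2.0
|y|^q = 6.7509^2.0 = 45.5747
f*(6.7509) = 45.5747 / 2.0 = 22.7873


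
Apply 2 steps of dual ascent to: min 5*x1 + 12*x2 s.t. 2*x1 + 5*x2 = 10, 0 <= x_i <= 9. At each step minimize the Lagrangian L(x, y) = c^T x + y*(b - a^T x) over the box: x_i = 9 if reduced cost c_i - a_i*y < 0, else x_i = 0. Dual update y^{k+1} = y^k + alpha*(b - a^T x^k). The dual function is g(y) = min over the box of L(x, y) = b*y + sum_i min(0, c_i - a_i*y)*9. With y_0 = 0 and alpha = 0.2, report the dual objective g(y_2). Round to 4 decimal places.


Dual ascent for LP: min 5*x1 + 12*x2, 2*x1 + 5*x2 = 10, 0 <= x_i <= 9
Step 1: y^k = 0.0, reduced costs: (5.0, 12.0)
  x^k = (0.0, 0.0), subgradient = b - a^T x = 10.0
  y^{k+1} = 0.0 + 0.2*10.0 = 2.0
Step 2: y^k = 2.0, reduced costs: (1.0, 2.0)
  x^k = (0.0, 0.0), subgradient = b - a^T x = 10.0
  y^{k+1} = 2.0 + 0.2*10.0 = 4.0
Dual objective at y_2 = 4.0: reduced costs (-3.0, -8.0), box minimizer x = (9.0, 9.0)
g(y_2) = b*y + (c1 - a1*y)*x1 + (c2 - a2*y)*x2 = 10*4.0 + (-3.0)*9.0 + (-8.0)*9.0 = 40.0 - 27.0 - 72.0 = -59.0


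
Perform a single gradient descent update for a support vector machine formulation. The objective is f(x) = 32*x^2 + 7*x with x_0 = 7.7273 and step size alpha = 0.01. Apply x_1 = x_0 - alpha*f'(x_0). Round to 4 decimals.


We compute the gradient at x_0 and apply the update.
f'(x) = 64*x + 7
f'(7.7273) = 64*7.7273 + 7 = 501.5472
x_1 = 7.7273 - 0.01*501.5472 = 2.7118


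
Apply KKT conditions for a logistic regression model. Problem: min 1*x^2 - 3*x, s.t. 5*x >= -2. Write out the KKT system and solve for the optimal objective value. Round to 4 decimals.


Step 1: Try lambda = 0 (constraint inactive).
Stationarity: 2*1*x - 3 = 0
x* = 3/(2*1) = 1.5
Check constraint: 5*1.5 = 7.5 >= -2 -- satisfied.
Step 2: Compute optimal value.
f(x*) = 1*1.5^2 - 3*1.5 = -2.25


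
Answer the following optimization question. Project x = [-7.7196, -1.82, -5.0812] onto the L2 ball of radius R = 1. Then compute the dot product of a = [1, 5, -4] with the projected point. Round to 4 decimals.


Step 1: Compute ||x|| (intermediates to 6 decimals).
||x|| = sqrt((-7.7196)^2 + (-1.82)^2 + (-5.0812)^2) = 9.4193
Step 2: Project.
Since ||x|| > R, scale = R/||x|| = 1/9.4193 = 0.106165, proj(x) = scale * x
proj(x) = [-0.819551, -0.19322, -0.539446]
Step 3: Dot product.
a^T * proj(x) = 1*(-0.819551) + 5*(-0.19322) - 4*(-0.539446) = 0.3721


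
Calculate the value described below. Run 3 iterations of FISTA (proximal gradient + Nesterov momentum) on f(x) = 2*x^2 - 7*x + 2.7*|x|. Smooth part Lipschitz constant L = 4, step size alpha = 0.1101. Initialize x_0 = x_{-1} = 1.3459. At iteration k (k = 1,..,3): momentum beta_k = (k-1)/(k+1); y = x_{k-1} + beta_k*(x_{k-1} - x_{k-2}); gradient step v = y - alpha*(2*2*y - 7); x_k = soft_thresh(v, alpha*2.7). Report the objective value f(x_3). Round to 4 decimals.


FISTA on f(x) = 2*x^2 - 7*x + 2.7*|x|
L = 4, alpha = 0.1101
Iteration 1: beta = 0.0, y = 1.3459 + 0.0*(1.3459 - 1.3459) = 1.3459
  grad(y) = -1.6164, v = y - alpha*grad = 1.5239
  prox(v) = soft_thresh(1.5239, 0.2973) = 1.2266
Iteration 2: beta = 0.3333, y = 1.2266 + 0.3333*(1.2266 - 1.3459) = 1.1868
  grad(y) = -2.2527, v = y - alpha*grad = 1.4348
  prox(v) = soft_thresh(1.4348, 0.2973) = 1.1376
Iteration 3: beta = 0.5, y = 1.1376 + 0.5*(1.1376 - 1.2266) = 1.0931
  grad(y) = -2.6277, v = y - alpha*grad = 1.3824
  prox(v) = soft_thresh(1.3824, 0.2973) = 1.0851
f(x_3) = 2*1.0851^2 - 7*1.0851 + 2.7*|1.0851| = -2.311


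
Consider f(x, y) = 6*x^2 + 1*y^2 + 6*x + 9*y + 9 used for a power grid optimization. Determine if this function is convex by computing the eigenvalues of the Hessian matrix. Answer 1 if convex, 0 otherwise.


The Hessian of f(x,y) = 6*x^2 + 1*y^2 + 6*x + 9*y + 9 is:
H = [[12, 0], [0, 2]]
Trace = 12 + 2 = 14
Determinant = 12*2 - (0)^2 = 24
Discriminant = (14)^2 - 4*24 = 100.0
Eigenvalues: lambda_1 = 2.0, lambda_2 = 12.0
The function is convex.

1


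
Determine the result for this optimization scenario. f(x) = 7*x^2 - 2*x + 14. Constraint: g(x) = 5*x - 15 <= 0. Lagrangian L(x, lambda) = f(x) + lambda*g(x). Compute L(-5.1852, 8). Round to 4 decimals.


Step 1: Evaluate f(x).
f(-5.1852) = 7*(-5.1852)^2 - 2*(-5.1852) + 14 = 212.5745
Step 2: Evaluate g(x).
g(-5.1852) = 5*-5.1852 - 15 = -40.926
Step 3: Compute Lagrangian.
L = 212.5745 + 8*-40.926 = -114.8335


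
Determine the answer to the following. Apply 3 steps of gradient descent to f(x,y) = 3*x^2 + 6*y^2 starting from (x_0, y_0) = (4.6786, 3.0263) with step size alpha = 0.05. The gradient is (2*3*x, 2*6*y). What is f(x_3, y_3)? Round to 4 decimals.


Gradient descent on f(x,y) = 3*x^2 + 6*y^2.
Starting point: (4.6786, 3.0263), alpha = 0.05
Step 1: grad_x = 2*3*4.6786 = 28.0716, grad_y = 2*6*3.0263 = 36.3156
  x_1 = 4.6786 - 0.05*28.0716 = 3.275
  y_1 = 3.0263 - 0.05*36.3156 = 1.2105
Step 2: grad_x = 2*3*3.275 = 19.6501, grad_y = 2*6*1.2105 = 14.5262
  x_2 = 3.275 - 0.05*19.6501 = 2.2925
  y_2 = 1.2105 - 0.05*14.5262 = 0.4842
Step 3: grad_x = 2*3*2.2925 = 13.7551, grad_y = 2*6*0.4842 = 5.8105
  x_3 = 2.2925 - 0.05*13.7551 = 1.6048
  y_3 = 0.4842 - 0.05*5.8105 = 0.1937
f(1.6048, 0.1937) = 3*1.6048^2 + 6*0.1937^2 = 7.9508


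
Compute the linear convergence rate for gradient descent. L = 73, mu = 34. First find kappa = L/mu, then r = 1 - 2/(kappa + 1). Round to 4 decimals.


Step 1: Compute the condition number.
kappa = L/mu = 73/34 = 2.1471
Step 2: Compute the convergence rate.
r = 1 - 2/(kappa + 1) = 1 - 2*mu/(L + mu) = (L - mu)/(L + mu) = 39/107 = 0.3645


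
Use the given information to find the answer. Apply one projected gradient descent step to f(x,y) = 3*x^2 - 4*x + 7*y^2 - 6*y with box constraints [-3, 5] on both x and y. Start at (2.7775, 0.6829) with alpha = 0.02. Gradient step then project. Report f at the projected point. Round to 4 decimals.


Step 1: Compute gradient at (2.7775, 0.6829).
grad_x = 2*3*2.7775 - 4 = 12.665
grad_y = 2*7*0.6829 - 6 = 3.5606
Step 2: Gradient step.
x_raw = 2.7775 - 0.02*12.665 = 2.5242
y_raw = 0.6829 - 0.02*3.5606 = 0.6117
Step 3: Project onto [-3, 5].
x_proj = clip(2.5242) = 2.5242
y_proj = clip(0.6117) = 0.6117
Step 4: Evaluate f.
f(2.5242, 0.6117) = 7.967


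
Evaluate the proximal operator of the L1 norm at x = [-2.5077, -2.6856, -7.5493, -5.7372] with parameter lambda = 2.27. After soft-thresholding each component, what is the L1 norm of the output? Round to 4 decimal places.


Soft-thresholding with lambda = 2.27:
prox(-2.5077) = sign(-2.5077)*max(|-2.5077| - 2.27, 0) = -0.2377
prox(-2.6856) = sign(-2.6856)*max(|-2.6856| - 2.27, 0) = -0.4156
prox(-7.5493) = sign(-7.5493)*max(|-7.5493| - 2.27, 0) = -5.2793
prox(-5.7372) = sign(-5.7372)*max(|-5.7372| - 2.27, 0) = -3.4672
prox(x) = [-0.2377, -0.4156, -5.2793, -3.4672]
||prox(x)||_1 = 0.2377 + 0.4156 + 5.2793 + 3.4672 = 9.3998


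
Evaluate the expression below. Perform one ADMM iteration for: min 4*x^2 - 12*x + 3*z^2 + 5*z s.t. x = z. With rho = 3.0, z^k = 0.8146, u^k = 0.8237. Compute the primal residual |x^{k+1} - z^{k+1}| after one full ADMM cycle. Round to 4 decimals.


ADMM iteration with rho = 3.0, z^k = 0.8146, u^k = 0.8237
Step 1: x-update.
Minimize 4*x^2 - 12*x + (3.0/2)*(x - 0.8146 + 0.8237)^2
FOC: (2*4 + 3.0)*x = 12 + 3.0*(0.8146 - 0.8237)
x^{k+1} = 1.0884
Step 2: z-update.
Minimize 3*z^2 + 5*z + (3.0/2)*(1.0884 - z + 0.8237)^2
FOC: (2*3 + 3.0)*z = -5 + 3.0*(1.0884 + 0.8237)
z^{k+1} = 0.0818
Step 3: u-update.
u^{k+1} = 0.8237 + 1.0884 - 0.0818 = 1.8303
Step 4: Primal residual = |1.0884 - 0.0818| = 1.0066


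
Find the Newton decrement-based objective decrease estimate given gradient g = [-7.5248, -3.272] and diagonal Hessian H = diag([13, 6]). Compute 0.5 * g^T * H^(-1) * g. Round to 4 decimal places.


Step 1: H is diagonal, so H^(-1) * g = [-0.5788, -0.5453].
Step 2: g^T H^(-1) g = sum_i g_i^2 / H_ii
  = (-7.5248)^2/13 + (-3.272)^2/6
  = 4.3556 + 1.7843 = 6.1399
Step 3: Objective decrease = 0.5 * g^T H^(-1) g = 3.07


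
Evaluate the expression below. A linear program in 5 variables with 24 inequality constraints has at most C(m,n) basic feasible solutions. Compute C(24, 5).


Each vertex corresponds to some choice of n active constraints out of m, so the number of vertices is at most C(m, n) = m! / (n!(m-n)!).
m = 24, n = 5
Numerator: 24 * 23 * 22 * 21 * 20
Denominator: 5! = 120
C(24, 5) = 42504


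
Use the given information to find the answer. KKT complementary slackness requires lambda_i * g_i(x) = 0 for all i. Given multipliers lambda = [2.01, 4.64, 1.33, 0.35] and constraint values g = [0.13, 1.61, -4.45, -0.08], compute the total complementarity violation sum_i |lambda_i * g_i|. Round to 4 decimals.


KKT complementary slackness check:
lambda_1 * g_1 = 2.01 * 0.13 = 0.2613
lambda_2 * g_2 = 4.64 * 1.61 = 7.4704
lambda_3 * g_3 = 1.33 * -4.45 = -5.9185
lambda_4 * g_4 = 0.35 * -0.08 = -0.028
Total violation = 0.2613 + 7.4704 + 5.9185 + 0.028 = 13.6782


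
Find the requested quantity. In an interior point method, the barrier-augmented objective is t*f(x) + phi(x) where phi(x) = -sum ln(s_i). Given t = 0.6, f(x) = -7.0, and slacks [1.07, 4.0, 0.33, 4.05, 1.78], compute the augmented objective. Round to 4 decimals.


Step 1: Compute log-barrier.
ln values: [0.0677, 1.3863, -1.1087, 1.3987, 0.5766]
phi = -(0.0677 + 1.3863 - 1.1087 + 1.3987 + 0.5766) = -2.3206
Step 2: Compute augmented objective.
t*f(x) = 0.6*-7.0 = -4.2
Total = -4.2 - 2.3206 = -6.5206


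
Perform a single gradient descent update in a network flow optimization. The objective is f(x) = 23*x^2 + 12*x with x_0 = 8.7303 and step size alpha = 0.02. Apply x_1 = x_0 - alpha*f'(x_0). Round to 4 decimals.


We compute the gradient at x_0 and apply the update.
f'(x) = 46*x + 12
f'(8.7303) = 46*8.7303 + 12 = 413.5938
x_1 = 8.7303 - 0.02*413.5938 = 0.4584


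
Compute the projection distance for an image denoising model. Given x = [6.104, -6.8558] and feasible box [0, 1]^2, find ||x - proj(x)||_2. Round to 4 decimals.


Project each component onto [0, 1].
clip(6.104) = 1.0, clip(-6.8558) = 0.0
Projection = [1.0, 0.0]
Squared diffs: [26.0508, 47.002]
Distance = sqrt(73.0528) = 8.5471


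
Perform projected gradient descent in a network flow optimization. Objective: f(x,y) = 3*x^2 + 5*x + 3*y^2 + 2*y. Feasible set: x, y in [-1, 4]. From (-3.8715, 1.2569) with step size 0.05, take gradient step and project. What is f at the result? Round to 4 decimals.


Step 1: Compute gradient at (-3.8715, 1.2569).
grad_x = 2*3*-3.8715 + 5 = -18.229
grad_y = 2*3*1.2569 + 2 = 9.5414
Step 2: Gradient step.
x_raw = -3.8715 - 0.05*-18.229 = -2.9601
y_raw = 1.2569 - 0.05*9.5414 = 0.7798
Step 3: Project onto [-1, 4].
x_proj = clip(-2.9601) = -1.0
y_proj = clip(0.7798) = 0.7798
Step 4: Evaluate f.
f(-1.0, 0.7798) = 1.3841


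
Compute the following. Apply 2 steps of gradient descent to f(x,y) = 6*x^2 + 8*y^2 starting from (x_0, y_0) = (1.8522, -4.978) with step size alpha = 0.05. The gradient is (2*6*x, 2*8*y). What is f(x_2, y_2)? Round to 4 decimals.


Gradient descent on f(x,y) = 6*x^2 + 8*y^2.
Starting point: (1.8522, -4.978), alpha = 0.05
Step 1: grad_x = 2*6*1.8522 = 22.2264, grad_y = 2*8*-4.978 = -79.648
  x_1 = 1.8522 - 0.05*22.2264 = 0.7409
  y_1 = -4.978 - 0.05*-79.648 = -0.9956
Step 2: grad_x = 2*6*0.7409 = 8.8906, grad_y = 2*8*-0.9956 = -15.9296
  x_2 = 0.7409 - 0.05*8.8906 = 0.2964
  y_2 = -0.9956 - 0.05*-15.9296 = -0.1991
f(0.2964, -0.1991) = 6*0.2964^2 + 8*(-0.1991)^2 = 0.8441


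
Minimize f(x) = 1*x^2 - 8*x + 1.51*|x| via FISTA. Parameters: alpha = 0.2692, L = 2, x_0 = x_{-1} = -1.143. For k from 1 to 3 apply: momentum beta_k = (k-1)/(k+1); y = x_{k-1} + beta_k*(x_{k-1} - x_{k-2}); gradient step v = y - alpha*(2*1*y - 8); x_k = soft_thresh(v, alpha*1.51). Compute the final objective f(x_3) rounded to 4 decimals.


FISTA on f(x) = 1*x^2 - 8*x + 1.51*|x|
L = 2, alpha = 0.2692
Iteration 1: beta = 0.0, y = -1.143 + 0.0*(-1.143 + 1.143) = -1.143
  grad(y) = -10.286, v = y - alpha*grad = 1.626
  prox(v) = soft_thresh(1.626, 0.4065) = 1.2195
Iteration 2: beta = 0.3333, y = 1.2195 + 0.3333*(1.2195 + 1.143) = 2.007
  grad(y) = -3.986, v = y - alpha*grad = 3.08
  prox(v) = soft_thresh(3.08, 0.4065) = 2.6735
Iteration 3: beta = 0.5, y = 2.6735 + 0.5*(2.6735 - 1.2195) = 3.4006
  grad(y) = -1.1989, v = y - alpha*grad = 3.7233
  prox(v) = soft_thresh(3.7233, 0.4065) = 3.3168
f(x_3) = 1*3.3168^2 - 8*3.3168 + 1.51*|3.3168| = -10.5249


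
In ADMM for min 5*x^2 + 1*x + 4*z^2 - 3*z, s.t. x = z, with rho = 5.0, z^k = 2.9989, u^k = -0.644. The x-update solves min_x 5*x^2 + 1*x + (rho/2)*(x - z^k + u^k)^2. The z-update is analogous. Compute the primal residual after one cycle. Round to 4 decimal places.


ADMM iteration with rho = 5.0, z^k = 2.9989, u^k = -0.644
Step 1: x-update.
Minimize 5*x^2 + 1*x + (5.0/2)*(x - 2.9989 - 0.644)^2
FOC: (2*5 + 5.0)*x = -1 + 5.0*(2.9989 + 0.644)
x^{k+1} = 1.1476
Step 2: z-update.
Minimize 4*z^2 - 3*z + (5.0/2)*(1.1476 - z - 0.644)^2
FOC: (2*4 + 5.0)*z = 3 + 5.0*(1.1476 - 0.644)
z^{k+1} = 0.4245
Step 3: u-update.
u^{k+1} = -0.644 + 1.1476 - 0.4245 = 0.0792
Step 4: Primal residual = |1.1476 - 0.4245| = 0.7232


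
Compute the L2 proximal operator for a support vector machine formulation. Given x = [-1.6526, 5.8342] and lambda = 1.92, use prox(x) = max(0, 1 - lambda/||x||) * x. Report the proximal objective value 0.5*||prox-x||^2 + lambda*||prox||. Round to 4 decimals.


Step 1: Compute ||x||.
||x|| = 6.0637
Step 2: Compute scaling factor.
scale = max(0, 1 - 1.92/6.0637) = 0.6834
Step 3: prox(x) = [-1.1293, 3.9869]
||prox(x)|| = 4.1437
Step 4: Proximal objective.
0.5*||prox-x||^2 = 1.8432
lambda*||prox|| = 7.9559
Total = 9.7992


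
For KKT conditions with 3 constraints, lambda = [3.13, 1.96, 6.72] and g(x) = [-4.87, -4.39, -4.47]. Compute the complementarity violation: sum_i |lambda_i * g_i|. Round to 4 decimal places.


KKT complementary slackness check:
lambda_1 * g_1 = 3.13 * -4.87 = -15.2431
lambda_2 * g_2 = 1.96 * -4.39 = -8.6044
lambda_3 * g_3 = 6.72 * -4.47 = -30.0384
Total violation = 15.2431 + 8.6044 + 30.0384 = 53.8859


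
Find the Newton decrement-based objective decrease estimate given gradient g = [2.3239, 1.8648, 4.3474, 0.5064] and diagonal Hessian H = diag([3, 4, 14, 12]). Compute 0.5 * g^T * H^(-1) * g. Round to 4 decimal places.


Step 1: H is diagonal, so H^(-1) * g = [0.7746, 0.4662, 0.3105, 0.0422].
Step 2: g^T H^(-1) g = sum_i g_i^2 / H_ii
  = (2.3239)^2/3 + (1.8648)^2/4 + (4.3474)^2/14 + (0.5064)^2/12
  = 1.8002 + 0.8694 + 1.35 + 0.0214 = 4.0409
Step 3: Objective decrease = 0.5 * g^T H^(-1) g = 2.0205


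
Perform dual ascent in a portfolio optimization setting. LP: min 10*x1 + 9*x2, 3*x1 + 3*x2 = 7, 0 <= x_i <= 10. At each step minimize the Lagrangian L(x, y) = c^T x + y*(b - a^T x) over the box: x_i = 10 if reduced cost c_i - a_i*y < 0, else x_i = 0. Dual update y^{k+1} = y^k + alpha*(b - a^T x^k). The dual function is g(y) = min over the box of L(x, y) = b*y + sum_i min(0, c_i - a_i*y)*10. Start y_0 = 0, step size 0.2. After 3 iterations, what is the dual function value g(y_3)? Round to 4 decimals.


Dual ascent for LP: min 10*x1 + 9*x2, 3*x1 + 3*x2 = 7, 0 <= x_i <= 10
Step 1: y^k = 0.0, reduced costs: (10.0, 9.0)
  x^k = (0.0, 0.0), subgradient = b - a^T x = 7.0
  y^{k+1} = 0.0 + 0.2*7.0 = 1.4
Step 2: y^k = 1.4, reduced costs: (5.8, 4.8)
  x^k = (0.0, 0.0), subgradient = b - a^T x = 7.0
  y^{k+1} = 1.4 + 0.2*7.0 = 2.8
Step 3: y^k = 2.8, reduced costs: (1.6, 0.6)
  x^k = (0.0, 0.0), subgradient = b - a^T x = 7.0
  y^{k+1} = 2.8 + 0.2*7.0 = 4.2
Dual objective at y_3 = 4.2: reduced costs (-2.6, -3.6), box minimizer x = (10.0, 10.0)
g(y_3) = b*y + (c1 - a1*y)*x1 + (c2 - a2*y)*x2 = 7*4.2 + (-2.6)*10.0 + (-3.6)*10.0 = 29.4 - 26.0 - 36.0 = -32.6


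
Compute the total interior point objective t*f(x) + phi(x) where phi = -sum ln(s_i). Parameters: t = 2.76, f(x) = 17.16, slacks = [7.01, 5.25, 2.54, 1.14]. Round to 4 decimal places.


Step 1: Compute log-barrier.
ln values: [1.9473, 1.6582, 0.9322, 0.131]
phi = -(1.9473 + 1.6582 + 0.9322 + 0.131) = -4.6688
Step 2: Compute augmented objective.
t*f(x) = 2.76*17.16 = 47.3616
Total = 47.3616 - 4.6688 = 42.6928


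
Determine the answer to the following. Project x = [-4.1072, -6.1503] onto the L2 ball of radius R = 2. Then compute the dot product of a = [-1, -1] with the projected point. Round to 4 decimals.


Step 1: Compute ||x|| (intermediates to 6 decimals).
||x|| = sqrt((-4.1072)^2 + (-6.1503)^2) = 7.395626
Step 2: Project.
Since ||x|| > R, scale = R/||x|| = 2/7.395626 = 0.27043, proj(x) = scale * x
proj(x) = [-1.11071, -1.663226]
Step 3: Dot product.
a^T * proj(x) = -1*(-1.11071) - 1*(-1.663226) = 2.7739


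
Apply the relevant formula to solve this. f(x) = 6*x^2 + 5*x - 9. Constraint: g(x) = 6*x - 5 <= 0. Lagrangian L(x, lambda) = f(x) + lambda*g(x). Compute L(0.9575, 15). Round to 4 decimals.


Step 1: Evaluate f(x).
f(0.9575) = 6*0.9575^2 + 5*0.9575 - 9 = 1.2883
Step 2: Evaluate g(x).
g(0.9575) = 6*0.9575 - 5 = 0.745
Step 3: Compute Lagrangian.
L = 1.2883 + 15*0.745 = 12.4633


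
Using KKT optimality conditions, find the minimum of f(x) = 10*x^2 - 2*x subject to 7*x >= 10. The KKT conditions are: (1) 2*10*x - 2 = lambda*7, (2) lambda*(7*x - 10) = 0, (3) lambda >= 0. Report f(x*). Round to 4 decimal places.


Step 1: Try lambda = 0 (constraint inactive).
x_unc = 2/(2*10) = 0.1
Check: 7*0.1 = 0.7 < 10 -- violated!
Step 2: Constraint must be active: 7*x = 10
x* = 10/7 = 1.4286 (rounded; the exact value 10/7 is used below)
lambda = (2*10*(10/7) - 2)/7 = 3.7959
Step 3: Compute optimal value.
f(x*) = 10*(10/7)^2 - 2*(10/7) = 17.551


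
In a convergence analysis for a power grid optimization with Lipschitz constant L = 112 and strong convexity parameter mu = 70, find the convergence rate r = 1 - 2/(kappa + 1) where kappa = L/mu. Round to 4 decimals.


Step 1: Compute the condition number.
kappa = L/mu = 112/70 = 1.6
Step 2: Compute the convergence rate.
r = 1 - 2/(kappa + 1) = 1 - 2*mu/(L + mu) = (L - mu)/(L + mu) = 42/182 = 0.2308


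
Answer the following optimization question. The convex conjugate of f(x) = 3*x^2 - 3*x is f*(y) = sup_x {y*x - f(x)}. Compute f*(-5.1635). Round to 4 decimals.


f*(y) = sup_x {y*x - a*x^2 - b*x} = sup_x {(y-b)*x - a*x^2}
FOC: (y - b) - 2a*x = 0 => x* = (y - b)/(2a)
x* = (-5.1635 + 3)/(2*3) = -0.3606
f*(-5.1635) = (y-b)^2/(4a) = (-5.1635 + 3)^2/(4*3)
= 4.6807/12 = 0.3901


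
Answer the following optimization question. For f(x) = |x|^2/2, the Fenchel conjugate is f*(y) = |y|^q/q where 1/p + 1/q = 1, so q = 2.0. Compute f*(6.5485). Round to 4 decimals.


The conjugate exponent q satisfies 1/p + 1/q = 1.
p = 2, so q = 2/(2 - 1) = 2.0
|y|^q = 6.5485^2.0 = 42.8829
f*(6.5485) = 42.8829 / 2.0 = 21.4414


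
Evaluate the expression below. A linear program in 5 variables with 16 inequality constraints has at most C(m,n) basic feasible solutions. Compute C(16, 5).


Each vertex corresponds to some choice of n active constraints out of m, so the number of vertices is at most C(m, n) = m! / (n!(m-n)!).
m = 16, n = 5
Numerator: 16 * 15 * 14 * 13 * 12
Denominator: 5! = 120
C(16, 5) = 4368


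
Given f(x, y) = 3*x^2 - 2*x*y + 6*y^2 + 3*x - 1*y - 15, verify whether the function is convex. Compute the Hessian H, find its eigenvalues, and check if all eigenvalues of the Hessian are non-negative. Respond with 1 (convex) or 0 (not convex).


The Hessian of f(x,y) = 3*x^2 - 2*x*y + 6*y^2 + 3*x - 1*y - 15 is:
H = [[6, -2], [-2, 12]]
Trace = 6 + 12 = 18
Determinant = 6*12 - (-2)^2 = 68
Discriminant = (18)^2 - 4*68 = 52.0
Eigenvalues: lambda_1 = 5.3944, lambda_2 = 12.6056
The function is convex.

1


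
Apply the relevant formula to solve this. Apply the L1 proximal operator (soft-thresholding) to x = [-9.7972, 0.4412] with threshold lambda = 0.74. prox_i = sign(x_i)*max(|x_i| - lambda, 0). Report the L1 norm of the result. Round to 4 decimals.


Soft-thresholding with lambda = 0.74:
prox(-9.7972) = sign(-9.7972)*max(|-9.7972| - 0.74, 0) = -9.0572
prox(0.4412) = sign(0.4412)*max(|0.4412| - 0.74, 0) = 0.0
prox(x) = [-9.0572, 0.0]
||prox(x)||_1 = 9.0572 + 0.0 = 9.0572


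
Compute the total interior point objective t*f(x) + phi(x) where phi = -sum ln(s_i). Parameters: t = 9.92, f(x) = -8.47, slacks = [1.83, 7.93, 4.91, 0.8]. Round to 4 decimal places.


Step 1: Compute log-barrier.
ln values: [0.6043, 2.0707, 1.5913, -0.2231]
phi = -(0.6043 + 2.0707 + 1.5913 - 0.2231) = -4.0431
Step 2: Compute augmented objective.
t*f(x) = 9.92*-8.47 = -84.0224
Total = -84.0224 - 4.0431 = -88.0655


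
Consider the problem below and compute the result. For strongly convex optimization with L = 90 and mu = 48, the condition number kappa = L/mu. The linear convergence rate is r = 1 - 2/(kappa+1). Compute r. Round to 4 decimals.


Step 1: Compute the condition number.
kappa = L/mu = 90/48 = 1.875
Step 2: Compute the convergence rate.
r = 1 - 2/(kappa + 1) = 1 - 2*mu/(L + mu) = (L - mu)/(L + mu) = 42/138 = 0.3043


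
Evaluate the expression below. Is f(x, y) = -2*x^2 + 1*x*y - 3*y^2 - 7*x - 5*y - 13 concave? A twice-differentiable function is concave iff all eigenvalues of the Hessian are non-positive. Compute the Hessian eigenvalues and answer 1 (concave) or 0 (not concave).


The Hessian of f(x,y) = -2*x^2 + 1*x*y - 3*y^2 - 7*x - 5*y - 13 is:
H = [[-4, 1], [1, -6]]
Trace = -4 - 6 = -10
Determinant = -4*-6 - (1)^2 = 23
Discriminant = (-10)^2 - 4*23 = 8.0
Eigenvalues: lambda_1 = -6.4142, lambda_2 = -3.5858
The function is concave.

1


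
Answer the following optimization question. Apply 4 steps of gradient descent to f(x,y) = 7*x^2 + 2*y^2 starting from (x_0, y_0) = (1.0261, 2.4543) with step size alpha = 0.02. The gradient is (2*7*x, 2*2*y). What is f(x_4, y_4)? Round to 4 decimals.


Gradient descent on f(x,y) = 7*x^2 + 2*y^2.
Starting point: (1.0261, 2.4543), alpha = 0.02
Step 1: grad_x = 2*7*1.0261 = 14.3654, grad_y = 2*2*2.4543 = 9.8172
  x_1 = 1.0261 - 0.02*14.3654 = 0.7388
  y_1 = 2.4543 - 0.02*9.8172 = 2.258
Step 2: grad_x = 2*7*0.7388 = 10.3431, grad_y = 2*2*2.258 = 9.0318
  x_2 = 0.7388 - 0.02*10.3431 = 0.5319
  y_2 = 2.258 - 0.02*9.0318 = 2.0773
Step 3: grad_x = 2*7*0.5319 = 7.447, grad_y = 2*2*2.0773 = 8.3093
  x_3 = 0.5319 - 0.02*7.447 = 0.383
  y_3 = 2.0773 - 0.02*8.3093 = 1.9111
Step 4: grad_x = 2*7*0.383 = 5.3619, grad_y = 2*2*1.9111 = 7.6445
  x_4 = 0.383 - 0.02*5.3619 = 0.2758
  y_4 = 1.9111 - 0.02*7.6445 = 1.7582
f(0.2758, 1.7582) = 7*0.2758^2 + 2*1.7582^2 = 6.7151


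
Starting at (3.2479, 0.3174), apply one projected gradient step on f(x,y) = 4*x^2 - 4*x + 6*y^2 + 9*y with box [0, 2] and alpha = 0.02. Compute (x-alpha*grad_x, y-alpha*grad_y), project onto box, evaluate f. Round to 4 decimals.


Step 1: Compute gradient at (3.2479, 0.3174).
grad_x = 2*4*3.2479 - 4 = 21.9832
grad_y = 2*6*0.3174 + 9 = 12.8088
Step 2: Gradient step.
x_raw = 3.2479 - 0.02*21.9832 = 2.8082
y_raw = 0.3174 - 0.02*12.8088 = 0.0612
Step 3: Project onto [0, 2].
x_proj = clip(2.8082) = 2.0
y_proj = clip(0.0612) = 0.0612
Step 4: Evaluate f.
f(2.0, 0.0612) = 8.5735


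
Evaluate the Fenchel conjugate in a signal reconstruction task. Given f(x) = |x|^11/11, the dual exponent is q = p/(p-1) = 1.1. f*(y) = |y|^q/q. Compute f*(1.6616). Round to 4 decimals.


The conjugate exponent q satisfies 1/p + 1/q = 1.
p = 11, so q = 11/(11 - 1) = 1.1
|y|^q = 1.6616^1.1 = 1.7482
f*(1.6616) = 1.7482 / 1.1 = 1.5892


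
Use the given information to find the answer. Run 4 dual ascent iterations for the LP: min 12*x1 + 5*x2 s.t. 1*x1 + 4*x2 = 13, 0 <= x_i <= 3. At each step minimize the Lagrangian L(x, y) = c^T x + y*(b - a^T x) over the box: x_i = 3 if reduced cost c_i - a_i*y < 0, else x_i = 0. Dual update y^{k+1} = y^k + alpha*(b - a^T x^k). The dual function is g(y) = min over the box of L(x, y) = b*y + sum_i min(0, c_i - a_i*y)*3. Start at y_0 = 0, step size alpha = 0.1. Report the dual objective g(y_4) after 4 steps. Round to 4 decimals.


Dual ascent for LP: min 12*x1 + 5*x2, 1*x1 + 4*x2 = 13, 0 <= x_i <= 3
Step 1: y^k = 0.0, reduced costs: (12.0, 5.0)
  x^k = (0.0, 0.0), subgradient = b - a^T x = 13.0
  y^{k+1} = 0.0 + 0.1*13.0 = 1.3
Step 2: y^k = 1.3, reduced costs: (10.7, -0.2)
  x^k = (0.0, 3.0), subgradient = b - a^T x = 1.0
  y^{k+1} = 1.3 + 0.1*1.0 = 1.4
Step 3: y^k = 1.4, reduced costs: (10.6, -0.6)
  x^k = (0.0, 3.0), subgradient = b - a^T x = 1.0
  y^{k+1} = 1.4 + 0.1*1.0 = 1.5
Step 4: y^k = 1.5, reduced costs: (10.5, -1.0)
  x^k = (0.0, 3.0), subgradient = b - a^T x = 1.0
  y^{k+1} = 1.5 + 0.1*1.0 = 1.6
Dual objective at y_4 = 1.6: reduced costs (10.4, -1.4), box minimizer x = (0.0, 3.0)
g(y_4) = b*y + (c1 - a1*y)*x1 + (c2 - a2*y)*x2 = 13*1.6 + 10.4*0.0 + (-1.4)*3.0 = 20.8 + 0.0 - 4.2 = 16.6


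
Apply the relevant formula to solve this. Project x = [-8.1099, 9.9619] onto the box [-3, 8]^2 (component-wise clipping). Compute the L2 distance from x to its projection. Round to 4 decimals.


Project each component onto [-3, 8].
clip(-8.1099) = -3.0, clip(9.9619) = 8.0
Projection = [-3.0, 8.0]
Squared diffs: [26.1111, 3.8491]
Distance = sqrt(29.9602) = 5.4736


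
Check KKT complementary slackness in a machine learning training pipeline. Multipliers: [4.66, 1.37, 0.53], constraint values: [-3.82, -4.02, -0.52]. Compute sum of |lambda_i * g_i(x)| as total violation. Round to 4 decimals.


KKT complementary slackness check:
lambda_1 * g_1 = 4.66 * -3.82 = -17.8012
lambda_2 * g_2 = 1.37 * -4.02 = -5.5074
lambda_3 * g_3 = 0.53 * -0.52 = -0.2756
Total violation = 17.8012 + 5.5074 + 0.2756 = 23.5842


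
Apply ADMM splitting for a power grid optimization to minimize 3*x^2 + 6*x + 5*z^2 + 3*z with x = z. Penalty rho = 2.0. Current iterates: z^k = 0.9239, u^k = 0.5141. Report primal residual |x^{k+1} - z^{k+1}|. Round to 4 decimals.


ADMM iteration with rho = 2.0, z^k = 0.9239, u^k = 0.5141
Step 1: x-update.
Minimize 3*x^2 + 6*x + (2.0/2)*(x - 0.9239 + 0.5141)^2
FOC: (2*3 + 2.0)*x = -6 + 2.0*(0.9239 - 0.5141)
x^{k+1} = -0.6476
Step 2: z-update.
Minimize 5*z^2 + 3*z + (2.0/2)*(-0.6476 - z + 0.5141)^2
FOC: (2*5 + 2.0)*z = -3 + 2.0*(-0.6476 + 0.5141)
z^{k+1} = -0.2722
Step 3: u-update.
u^{k+1} = 0.5141 - 0.6476 + 0.2722 = 0.1388
Step 4: Primal residual = |-0.6476 + 0.2722| = 0.3753


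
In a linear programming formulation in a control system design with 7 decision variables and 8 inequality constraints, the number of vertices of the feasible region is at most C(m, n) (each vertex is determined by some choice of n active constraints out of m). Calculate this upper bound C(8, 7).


Each vertex corresponds to some choice of n active constraints out of m, so the number of vertices is at most C(m, n) = m! / (n!(m-n)!).
m = 8, n = 7
Numerator: 8 * 7 * 6 * 5 * 4 * 3 * 2
Denominator: 7! = 5040
C(8, 7) = 8


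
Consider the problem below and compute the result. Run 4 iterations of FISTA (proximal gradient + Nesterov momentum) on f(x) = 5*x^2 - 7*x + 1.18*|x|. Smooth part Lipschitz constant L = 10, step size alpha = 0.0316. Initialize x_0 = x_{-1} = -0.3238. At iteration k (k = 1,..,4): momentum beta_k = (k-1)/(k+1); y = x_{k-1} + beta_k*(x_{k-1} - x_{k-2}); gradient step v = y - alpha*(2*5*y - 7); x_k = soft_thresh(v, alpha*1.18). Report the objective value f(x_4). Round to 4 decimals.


FISTA on f(x) = 5*x^2 - 7*x + 1.18*|x|
L = 10, alpha = 0.0316
Iteration 1: beta = 0.0, y = -0.3238 + 0.0*(-0.3238 + 0.3238) = -0.3238
  grad(y) = -10.238, v = y - alpha*grad = -0.0003
  prox(v) = soft_thresh(-0.0003, 0.0373) = 0.0
Iteration 2: beta = 0.3333, y = 0.0 + 0.3333*(0.0 + 0.3238) = 0.1079
  grad(y) = -5.9207, v = y - alpha*grad = 0.295
  prox(v) = soft_thresh(0.295, 0.0373) = 0.2577
Iteration 3: beta = 0.5, y = 0.2577 + 0.5*(0.2577 - 0.0) = 0.3866
  grad(y) = -3.1339, v = y - alpha*grad = 0.4856
  prox(v) = soft_thresh(0.4856, 0.0373) = 0.4484
Iteration 4: beta = 0.6, y = 0.4484 + 0.6*(0.4484 - 0.2577) = 0.5627
  grad(y) = -1.3728, v = y - alpha*grad = 0.6061
  prox(v) = soft_thresh(0.6061, 0.0373) = 0.5688
f(x_4) = 5*0.5688^2 - 7*0.5688 + 1.18*|0.5688| = -1.6928


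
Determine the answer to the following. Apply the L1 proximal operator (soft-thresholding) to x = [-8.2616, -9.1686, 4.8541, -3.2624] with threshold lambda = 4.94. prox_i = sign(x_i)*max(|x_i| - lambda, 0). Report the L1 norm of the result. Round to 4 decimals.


Soft-thresholding with lambda = 4.94:
prox(-8.2616) = sign(-8.2616)*max(|-8.2616| - 4.94, 0) = -3.3216
prox(-9.1686) = sign(-9.1686)*max(|-9.1686| - 4.94, 0) = -4.2286
prox(4.8541) = sign(4.8541)*max(|4.8541| - 4.94, 0) = 0.0
prox(-3.2624) = sign(-3.2624)*max(|-3.2624| - 4.94, 0) = 0.0
prox(x) = [-3.3216, -4.2286, 0.0, 0.0]
||prox(x)||_1 = 3.3216 + 4.2286 + 0.0 + 0.0 = 7.5502


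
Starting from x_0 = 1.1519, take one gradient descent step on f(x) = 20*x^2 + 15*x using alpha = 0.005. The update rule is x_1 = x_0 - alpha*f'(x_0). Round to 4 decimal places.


We compute the gradient at x_0 and apply the update.
f'(x) = 40*x + 15
f'(1.1519) = 40*1.1519 + 15 = 61.076
x_1 = 1.1519 - 0.005*61.076 = 0.8465


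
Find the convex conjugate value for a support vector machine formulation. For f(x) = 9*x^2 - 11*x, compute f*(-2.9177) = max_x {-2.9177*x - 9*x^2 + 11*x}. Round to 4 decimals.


f*(y) = sup_x {y*x - a*x^2 - b*x} = sup_x {(y-b)*x - a*x^2}
FOC: (y - b) - 2a*x = 0 => x* = (y - b)/(2a)
x* = (-2.9177 + 11)/(2*9) = 0.449
f*(-2.9177) = (y-b)^2/(4a) = (-2.9177 + 11)^2/(4*9)
= 65.3236/36 = 1.8145


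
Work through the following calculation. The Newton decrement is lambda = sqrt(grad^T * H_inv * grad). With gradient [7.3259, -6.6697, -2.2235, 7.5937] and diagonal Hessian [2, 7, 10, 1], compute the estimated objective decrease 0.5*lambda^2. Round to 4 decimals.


Step 1: H is diagonal, so H^(-1) * g = [3.663, -0.9528, -0.2224, 7.5937].
Step 2: g^T H^(-1) g = sum_i g_i^2 / H_ii
  = (7.3259)^2/2 + (-6.6697)^2/7 + (-2.2235)^2/10 + (7.5937)^2/1
  = 26.8344 + 6.355 + 0.4944 + 57.6643 = 91.3481
Step 3: Objective decrease = 0.5 * g^T H^(-1) g = 45.674


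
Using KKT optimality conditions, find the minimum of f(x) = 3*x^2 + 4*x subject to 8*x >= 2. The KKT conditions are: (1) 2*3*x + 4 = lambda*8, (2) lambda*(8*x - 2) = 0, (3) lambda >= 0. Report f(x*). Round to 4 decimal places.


Step 1: Try lambda = 0 (constraint inactive).
x_unc = -4/(2*3) = -0.6667
Check: 8*-0.6667 = -5.3336 < 2 -- violated!
Step 2: Constraint must be active: 8*x = 2
x* = 2/8 = 0.25
lambda = (2*3*0.25 + 4)/8 = 0.6875
Step 3: Compute optimal value.
f(x*) = 3*0.25^2 + 4*0.25 = 1.1875


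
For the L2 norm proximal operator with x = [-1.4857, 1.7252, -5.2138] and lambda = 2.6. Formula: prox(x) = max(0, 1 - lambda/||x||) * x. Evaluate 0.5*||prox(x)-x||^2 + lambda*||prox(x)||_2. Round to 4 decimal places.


Step 1: Compute ||x||.
||x|| = 5.6892
Step 2: Compute scaling factor.
scale = max(0, 1 - 2.6/5.6892) = 0.543
Step 3: prox(x) = [-0.8067, 0.9368, -2.8311]
||prox(x)|| = 3.0892
Step 4: Proximal objective.
0.5*||prox-x||^2 = 3.38
lambda*||prox|| = 8.0319
Total = 11.412
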